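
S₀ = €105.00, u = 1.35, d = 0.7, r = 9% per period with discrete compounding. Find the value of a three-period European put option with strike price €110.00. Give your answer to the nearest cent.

Risk-neutral probability p = (1 + 0.09 − 0.7)/(1.35 − 0.7) = 0.3900/0.6500 = 0.6000
Terminal stock prices: S_uuu = 258.3, S_uud = 134, S_udd = 69.46, S_ddd = 36.01
Terminal payoffs (K − S): max(-148.3, 0) = 0, max(-23.95, 0) = 0, max(40.54, 0) = 40.54, max(73.99, 0) = 73.99
Node uu (S = 191.4): V_uu = 1/1.09·[0.6000·0.0000 + 0.4000·0.0000] = 0.0000
Node ud (S = 99.22): V_ud = 1/1.09·[0.6000·0.0000 + 0.4000·40.5425] = 14.8780
Node dd (S = 51.45): V_dd = 1/1.09·[0.6000·40.5425 + 0.4000·73.9850] = 49.4674
Node u (S = 141.8): V_u = 1/1.09·[0.6000·0.0000 + 0.4000·14.8780] = 5.4598
Node d (S = 73.5): V_d = 1/1.09·[0.6000·14.8780 + 0.4000·49.4674] = 26.3429
Node 0 (S = 105): V_0 = 1/1.09·[0.6000·5.4598 + 0.4000·26.3429] = 12.6725

€12.67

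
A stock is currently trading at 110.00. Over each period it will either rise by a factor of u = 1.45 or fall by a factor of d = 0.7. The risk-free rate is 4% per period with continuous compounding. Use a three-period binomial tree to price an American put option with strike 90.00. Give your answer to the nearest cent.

12.76

Risk-neutral probability p = (e^0.04 − 0.7)/(1.45 − 0.7) = 0.3408/0.7500 = 0.4544
Terminal stock prices: S_uuu = 335.3, S_uud = 161.9, S_udd = 78.15, S_ddd = 37.73
Terminal payoffs (K − S): max(-245.3, 0) = 0, max(-71.89, 0) = 0, max(11.85, 0) = 11.85, max(52.27, 0) = 52.27
Node uu (S = 231.3): continuation = e^(−0.04)·[0.4544·0.0000 + 0.5456·0.0000] = 0.0000; exercise value = 0.0000 ≤ continuation, so V_uu = 0.0000
Node ud (S = 111.6): continuation = e^(−0.04)·[0.4544·0.0000 + 0.5456·11.8450] = 6.2091; exercise value = 0.0000 ≤ continuation, so V_ud = 6.2091
Node dd (S = 53.9): continuation = e^(−0.04)·[0.4544·11.8450 + 0.5456·52.2700] = 32.5710; exercise value = 36.1000 > continuation, so V_dd = 36.1000 (exercise)
Node u (S = 159.5): continuation = e^(−0.04)·[0.4544·0.0000 + 0.5456·6.2091] = 3.2547; exercise value = 0.0000 ≤ continuation, so V_u = 3.2547
Node d (S = 77): continuation = e^(−0.04)·[0.4544·6.2091 + 0.5456·36.1000] = 21.6342; exercise value = 13.0000 ≤ continuation, so V_d = 21.6342
Node 0 (S = 110): continuation = e^(−0.04)·[0.4544·3.2547 + 0.5456·21.6342] = 12.7615; exercise value = 0.0000 ≤ continuation, so V_0 = 12.7615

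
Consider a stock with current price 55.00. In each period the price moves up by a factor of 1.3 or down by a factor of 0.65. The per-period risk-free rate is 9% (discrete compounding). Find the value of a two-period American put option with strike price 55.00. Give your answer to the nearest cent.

Risk-neutral probability p = (1 + 0.09 − 0.65)/(1.3 − 0.65) = 0.4400/0.6500 = 0.6769
Terminal stock prices: S_uu = 92.95, S_ud = 46.48, S_dd = 23.24
Terminal payoffs (K − S): max(-37.95, 0) = 0, max(8.525, 0) = 8.525, max(31.76, 0) = 31.76
Node u (S = 71.5): continuation = 1/1.09·[0.6769·0.0000 + 0.3231·8.5250] = 2.5268; exercise value = 0.0000 ≤ continuation, so V_u = 2.5268
Node d (S = 35.75): continuation = 1/1.09·[0.6769·8.5250 + 0.3231·31.7625] = 14.7087; exercise value = 19.2500 > continuation, so V_d = 19.2500 (exercise)
Node 0 (S = 55): continuation = 1/1.09·[0.6769·2.5268 + 0.3231·19.2500] = 7.2749; exercise value = 0.0000 ≤ continuation, so V_0 = 7.2749

7.27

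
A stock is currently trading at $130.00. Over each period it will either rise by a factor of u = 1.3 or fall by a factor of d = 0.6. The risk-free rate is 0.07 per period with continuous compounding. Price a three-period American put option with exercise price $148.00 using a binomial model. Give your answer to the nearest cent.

Risk-neutral probability p = (e^0.07 − 0.6)/(1.3 − 0.6) = 0.4725/0.7000 = 0.6750
Terminal stock prices: S_uuu = 285.6, S_uud = 131.8, S_udd = 60.84, S_ddd = 28.08
Terminal payoffs (K − S): max(-137.6, 0) = 0, max(16.18, 0) = 16.18, max(87.16, 0) = 87.16, max(119.9, 0) = 119.9
Node uu (S = 219.7): continuation = e^(−0.07)·[0.6750·0.0000 + 0.3250·16.1800] = 4.9028; exercise value = 0.0000 ≤ continuation, so V_uu = 4.9028
Node ud (S = 101.4): continuation = e^(−0.07)·[0.6750·16.1800 + 0.3250·87.1600] = 36.5943; exercise value = 46.6000 > continuation, so V_ud = 46.6000 (exercise)
Node dd (S = 46.8): continuation = e^(−0.07)·[0.6750·87.1600 + 0.3250·119.9200] = 91.1943; exercise value = 101.2000 > continuation, so V_dd = 101.2000 (exercise)
Node u (S = 169): continuation = e^(−0.07)·[0.6750·4.9028 + 0.3250·46.6000] = 17.2063; exercise value = 0.0000 ≤ continuation, so V_u = 17.2063
Node d (S = 78): continuation = e^(−0.07)·[0.6750·46.6000 + 0.3250·101.2000] = 59.9943; exercise value = 70.0000 > continuation, so V_d = 70.0000 (exercise)
Node 0 (S = 130): continuation = e^(−0.07)·[0.6750·17.2063 + 0.3250·70.0000] = 32.0405; exercise value = 18.0000 ≤ continuation, so V_0 = 32.0405

$32.04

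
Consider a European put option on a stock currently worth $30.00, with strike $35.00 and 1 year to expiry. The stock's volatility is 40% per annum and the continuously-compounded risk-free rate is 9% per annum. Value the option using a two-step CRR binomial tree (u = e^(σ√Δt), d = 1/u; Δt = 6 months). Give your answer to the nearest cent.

$6.22

CRR parameters: u = e^(σ√Δt) = e^(0.4·√0.5) = 1.3269, d = 1/u = 0.7536
Per-period rate: rΔt = 0.09·0.5 = 0.045, so R = e^0.045 = 1.0460
Risk-neutral probability p = (e^0.045 − 0.7536)/(1.3269 − 0.7536) = 0.2924/0.5733 = 0.5100
Terminal stock prices: S_uu = 52.82, S_ud = 30, S_dd = 17.04
Terminal payoffs (K − S): max(-17.82, 0) = 0, max(5, 0) = 5, max(17.96, 0) = 17.96
Node u (S = 39.81): V_u = e^(−0.045)·[0.5100·0.0000 + 0.4900·5.0000] = 2.3420
Node d (S = 22.61): V_d = e^(−0.045)·[0.5100·5.0000 + 0.4900·17.9609] = 10.8508
Node 0 (S = 30): V_0 = e^(−0.045)·[0.5100·2.3420 + 0.4900·10.8508] = 6.2244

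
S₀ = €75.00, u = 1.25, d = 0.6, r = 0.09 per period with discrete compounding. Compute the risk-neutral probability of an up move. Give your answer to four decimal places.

Risk-neutral probability p = (1 + 0.09 − 0.6)/(1.25 − 0.6) = 0.4900/0.6500 = 0.7538

p = 0.7538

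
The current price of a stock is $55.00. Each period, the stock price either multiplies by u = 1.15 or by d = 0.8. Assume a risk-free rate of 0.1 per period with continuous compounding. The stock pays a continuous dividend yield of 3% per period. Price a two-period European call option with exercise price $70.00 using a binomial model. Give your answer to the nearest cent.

$1.36

Per-period risk-free factor R = e^0.1 = 1.1052; dividend-adjusted growth = e^(0.1−0.03) = 1.0725.
Risk-neutral probability p = (1.0725 − 0.8)/(1.15 − 0.8) = 0.2725/0.3500 = 0.7786
Terminal stock prices: S_uu = 72.74, S_ud = 50.6, S_dd = 35.2
Terminal payoffs (S − K): max(2.737, 0) = 2.737, max(-19.4, 0) = 0, max(-34.8, 0) = 0
Node u (S = 63.25): V_u = e^(−0.1)·[0.7786·2.7375 + 0.2214·0.0000] = 1.9286
Node d (S = 44): V_d = e^(−0.1)·[0.7786·0.0000 + 0.2214·0.0000] = 0.0000
Node 0 (S = 55): V_0 = e^(−0.1)·[0.7786·1.9286 + 0.2214·0.0000] = 1.3587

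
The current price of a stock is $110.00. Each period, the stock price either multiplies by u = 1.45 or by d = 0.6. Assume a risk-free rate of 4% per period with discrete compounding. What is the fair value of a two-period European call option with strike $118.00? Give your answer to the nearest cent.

$28.06

Risk-neutral probability p = (1 + 0.04 − 0.6)/(1.45 − 0.6) = 0.4400/0.8500 = 0.5176
Terminal stock prices: S_uu = 231.3, S_ud = 95.7, S_dd = 39.6
Terminal payoffs (S − K): max(113.3, 0) = 113.3, max(-22.3, 0) = 0, max(-78.4, 0) = 0
Node u (S = 159.5): V_u = 1/1.04·[0.5176·113.2750 + 0.4824·0.0000] = 56.3812
Node d (S = 66): V_d = 1/1.04·[0.5176·0.0000 + 0.4824·0.0000] = 0.0000
Node 0 (S = 110): V_0 = 1/1.04·[0.5176·56.3812 + 0.4824·0.0000] = 28.0631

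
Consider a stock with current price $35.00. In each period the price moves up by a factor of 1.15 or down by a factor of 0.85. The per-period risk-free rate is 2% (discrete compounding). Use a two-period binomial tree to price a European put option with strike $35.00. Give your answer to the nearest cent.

Risk-neutral probability p = (1 + 0.02 − 0.85)/(1.15 − 0.85) = 0.1700/0.3000 = 0.5667
Terminal stock prices: S_uu = 46.29, S_ud = 34.21, S_dd = 25.29
Terminal payoffs (K − S): max(-11.29, 0) = 0, max(0.7875, 0) = 0.7875, max(9.713, 0) = 9.713
Node u (S = 40.25): V_u = 1/1.02·[0.5667·0.0000 + 0.4333·0.7875] = 0.3346
Node d (S = 29.75): V_d = 1/1.02·[0.5667·0.7875 + 0.4333·9.7125] = 4.5637
Node 0 (S = 35): V_0 = 1/1.02·[0.5667·0.3346 + 0.4333·4.5637] = 2.1247

$2.12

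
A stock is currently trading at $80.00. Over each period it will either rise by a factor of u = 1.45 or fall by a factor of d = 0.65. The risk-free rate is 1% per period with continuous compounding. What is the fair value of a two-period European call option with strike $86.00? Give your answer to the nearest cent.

$16.32

Risk-neutral probability p = (e^0.01 − 0.65)/(1.45 − 0.65) = 0.3601/0.8000 = 0.4501
Terminal stock prices: S_uu = 168.2, S_ud = 75.4, S_dd = 33.8
Terminal payoffs (S − K): max(82.2, 0) = 82.2, max(-10.6, 0) = 0, max(-52.2, 0) = 0
Node u (S = 116): V_u = e^(−0.01)·[0.4501·82.2000 + 0.5499·0.0000] = 36.6270
Node d (S = 52): V_d = e^(−0.01)·[0.4501·0.0000 + 0.5499·0.0000] = 0.0000
Node 0 (S = 80): V_0 = e^(−0.01)·[0.4501·36.6270 + 0.5499·0.0000] = 16.3204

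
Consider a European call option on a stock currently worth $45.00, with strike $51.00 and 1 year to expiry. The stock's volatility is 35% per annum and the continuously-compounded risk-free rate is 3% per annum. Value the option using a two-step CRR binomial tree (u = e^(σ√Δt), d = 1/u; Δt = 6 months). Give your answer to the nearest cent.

CRR parameters: u = e^(σ√Δt) = e^(0.35·√0.5) = 1.2808, d = 1/u = 0.7808
Per-period rate: rΔt = 0.03·0.5 = 0.015, so R = e^0.015 = 1.0151
Risk-neutral probability p = (e^0.015 − 0.7808)/(1.2808 − 0.7808) = 0.2344/0.5000 = 0.4687
Terminal stock prices: S_uu = 73.82, S_ud = 45, S_dd = 27.43
Terminal payoffs (S − K): max(22.82, 0) = 22.82, max(-6, 0) = 0, max(-23.57, 0) = 0
Node u (S = 57.64): V_u = e^(−0.015)·[0.4687·22.8206 + 0.5313·0.0000] = 10.5360
Node d (S = 35.13): V_d = e^(−0.015)·[0.4687·0.0000 + 0.5313·0.0000] = 0.0000
Node 0 (S = 45): V_0 = e^(−0.015)·[0.4687·10.5360 + 0.5313·0.0000] = 4.8643

$4.86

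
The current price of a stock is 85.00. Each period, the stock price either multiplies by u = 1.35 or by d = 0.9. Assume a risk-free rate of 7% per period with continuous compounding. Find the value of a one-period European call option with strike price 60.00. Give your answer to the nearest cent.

29.06

Risk-neutral probability p = (e^0.07 − 0.9)/(1.35 − 0.9) = 0.1725/0.4500 = 0.3834
Terminal stock prices: S_u = 114.8, S_d = 76.5
Terminal payoffs (S − K): max(54.75, 0) = 54.75, max(16.5, 0) = 16.5
Node 0 (S = 85): V_0 = e^(−0.07)·[0.3834·54.7500 + 0.6166·16.5000] = 29.0564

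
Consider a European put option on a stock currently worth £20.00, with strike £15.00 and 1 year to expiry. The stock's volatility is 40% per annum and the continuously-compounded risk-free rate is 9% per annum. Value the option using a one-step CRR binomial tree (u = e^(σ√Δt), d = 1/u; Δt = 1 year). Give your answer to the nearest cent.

£0.70

CRR parameters: u = e^(σ√Δt) = e^(0.4·√1) = 1.4918, d = 1/u = 0.6703
Per-period rate: rΔt = 0.09·1 = 0.09, so R = e^0.09 = 1.0942
Risk-neutral probability p = (e^0.09 − 0.6703)/(1.4918 − 0.6703) = 0.4239/0.8215 = 0.5159
Terminal stock prices: S_u = 29.84, S_d = 13.41
Terminal payoffs (K − S): max(-14.84, 0) = 0, max(1.594, 0) = 1.594
Node 0 (S = 20): V_0 = e^(−0.09)·[0.5159·0.0000 + 0.4841·1.5936] = 0.7050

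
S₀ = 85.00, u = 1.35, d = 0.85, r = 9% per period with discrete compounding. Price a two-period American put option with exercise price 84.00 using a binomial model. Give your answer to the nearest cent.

5.61

Risk-neutral probability p = (1 + 0.09 − 0.85)/(1.35 − 0.85) = 0.2400/0.5000 = 0.4800
Terminal stock prices: S_uu = 154.9, S_ud = 97.54, S_dd = 61.41
Terminal payoffs (K − S): max(-70.91, 0) = 0, max(-13.54, 0) = 0, max(22.59, 0) = 22.59
Node u (S = 114.8): continuation = 1/1.09·[0.4800·0.0000 + 0.5200·0.0000] = 0.0000; exercise value = 0.0000 ≤ continuation, so V_u = 0.0000
Node d (S = 72.25): continuation = 1/1.09·[0.4800·0.0000 + 0.5200·22.5875] = 10.7757; exercise value = 11.7500 > continuation, so V_d = 11.7500 (exercise)
Node 0 (S = 85): continuation = 1/1.09·[0.4800·0.0000 + 0.5200·11.7500] = 5.6055; exercise value = 0.0000 ≤ continuation, so V_0 = 5.6055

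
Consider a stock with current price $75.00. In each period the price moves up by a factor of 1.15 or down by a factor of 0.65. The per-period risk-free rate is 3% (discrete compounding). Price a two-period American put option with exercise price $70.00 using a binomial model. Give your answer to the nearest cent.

Risk-neutral probability p = (1 + 0.03 − 0.65)/(1.15 − 0.65) = 0.3800/0.5000 = 0.7600
Terminal stock prices: S_uu = 99.19, S_ud = 56.06, S_dd = 31.69
Terminal payoffs (K − S): max(-29.19, 0) = 0, max(13.94, 0) = 13.94, max(38.31, 0) = 38.31
Node u (S = 86.25): continuation = 1/1.03·[0.7600·0.0000 + 0.2400·13.9375] = 3.2476; exercise value = 0.0000 ≤ continuation, so V_u = 3.2476
Node d (S = 48.75): continuation = 1/1.03·[0.7600·13.9375 + 0.2400·38.3125] = 19.2112; exercise value = 21.2500 > continuation, so V_d = 21.2500 (exercise)
Node 0 (S = 75): continuation = 1/1.03·[0.7600·3.2476 + 0.2400·21.2500] = 7.3477; exercise value = 0.0000 ≤ continuation, so V_0 = 7.3477

$7.35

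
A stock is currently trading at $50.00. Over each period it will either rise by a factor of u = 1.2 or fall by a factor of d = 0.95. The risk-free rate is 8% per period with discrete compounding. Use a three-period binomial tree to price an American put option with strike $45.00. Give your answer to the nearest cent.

Risk-neutral probability p = (1 + 0.08 − 0.95)/(1.2 − 0.95) = 0.1300/0.2500 = 0.5200
Terminal stock prices: S_uuu = 86.4, S_uud = 68.4, S_udd = 54.15, S_ddd = 42.87
Terminal payoffs (K − S): max(-41.4, 0) = 0, max(-23.4, 0) = 0, max(-9.15, 0) = 0, max(2.131, 0) = 2.131
Node uu (S = 72): continuation = 1/1.08·[0.5200·0.0000 + 0.4800·0.0000] = 0.0000; exercise value = 0.0000 ≤ continuation, so V_uu = 0.0000
Node ud (S = 57): continuation = 1/1.08·[0.5200·0.0000 + 0.4800·0.0000] = 0.0000; exercise value = 0.0000 ≤ continuation, so V_ud = 0.0000
Node dd (S = 45.12): continuation = 1/1.08·[0.5200·0.0000 + 0.4800·2.1313] = 0.9472; exercise value = 0.0000 ≤ continuation, so V_dd = 0.9472
Node u (S = 60): continuation = 1/1.08·[0.5200·0.0000 + 0.4800·0.0000] = 0.0000; exercise value = 0.0000 ≤ continuation, so V_u = 0.0000
Node d (S = 47.5): continuation = 1/1.08·[0.5200·0.0000 + 0.4800·0.9472] = 0.4210; exercise value = 0.0000 ≤ continuation, so V_d = 0.4210
Node 0 (S = 50): continuation = 1/1.08·[0.5200·0.0000 + 0.4800·0.4210] = 0.1871; exercise value = 0.0000 ≤ continuation, so V_0 = 0.1871

$0.19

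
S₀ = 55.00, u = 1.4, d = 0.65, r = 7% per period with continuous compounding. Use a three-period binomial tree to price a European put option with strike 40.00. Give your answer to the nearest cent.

Risk-neutral probability p = (e^0.07 − 0.65)/(1.4 − 0.65) = 0.4225/0.7500 = 0.5633
Terminal stock prices: S_uuu = 150.9, S_uud = 70.07, S_udd = 32.53, S_ddd = 15.1
Terminal payoffs (K − S): max(-110.9, 0) = 0, max(-30.07, 0) = 0, max(7.467, 0) = 7.467, max(24.9, 0) = 24.9
Node uu (S = 107.8): V_uu = e^(−0.07)·[0.5633·0.0000 + 0.4367·0.0000] = 0.0000
Node ud (S = 50.05): V_ud = e^(−0.07)·[0.5633·0.0000 + 0.4367·7.4675] = 3.0403
Node dd (S = 23.24): V_dd = e^(−0.07)·[0.5633·7.4675 + 0.4367·24.8956] = 14.0583
Node u (S = 77): V_u = e^(−0.07)·[0.5633·0.0000 + 0.4367·3.0403] = 1.2378
Node d (S = 35.75): V_d = e^(−0.07)·[0.5633·3.0403 + 0.4367·14.0583] = 7.3205
Node 0 (S = 55): V_0 = e^(−0.07)·[0.5633·1.2378 + 0.4367·7.3205] = 3.6306

3.63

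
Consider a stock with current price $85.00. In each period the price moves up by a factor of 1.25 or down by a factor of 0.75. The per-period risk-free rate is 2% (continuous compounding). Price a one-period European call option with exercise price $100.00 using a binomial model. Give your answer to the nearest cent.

$3.31

Risk-neutral probability p = (e^0.02 − 0.75)/(1.25 − 0.75) = 0.2702/0.5000 = 0.5404
Terminal stock prices: S_u = 106.2, S_d = 63.75
Terminal payoffs (S − K): max(6.25, 0) = 6.25, max(-36.25, 0) = 0
Node 0 (S = 85): V_0 = e^(−0.02)·[0.5404·6.2500 + 0.4596·0.0000] = 3.3106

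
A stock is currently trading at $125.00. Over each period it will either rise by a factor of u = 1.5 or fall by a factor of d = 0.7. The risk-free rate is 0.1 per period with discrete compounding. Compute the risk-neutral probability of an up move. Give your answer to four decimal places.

Risk-neutral probability p = (1 + 0.1 − 0.7)/(1.5 − 0.7) = 0.4000/0.8000 = 0.5000

p = 0.5000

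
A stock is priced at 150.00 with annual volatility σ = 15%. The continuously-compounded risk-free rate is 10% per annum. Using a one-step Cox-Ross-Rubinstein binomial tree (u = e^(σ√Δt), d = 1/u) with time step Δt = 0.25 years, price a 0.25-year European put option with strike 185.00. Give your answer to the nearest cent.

CRR parameters: u = e^(σ√Δt) = e^(0.15·√0.25) = 1.0779, d = 1/u = 0.9277
Per-period rate: rΔt = 0.1·0.25 = 0.025, so R = e^0.025 = 1.0253
Risk-neutral probability p = (e^0.025 − 0.9277)/(1.0779 − 0.9277) = 0.0976/0.1501 = 0.6499
Terminal stock prices: S_u = 161.7, S_d = 139.2
Terminal payoffs (K − S): max(23.32, 0) = 23.32, max(45.84, 0) = 45.84
Node 0 (S = 150): V_0 = e^(−0.025)·[0.6499·23.3174 + 0.3501·45.8385] = 30.4323

30.43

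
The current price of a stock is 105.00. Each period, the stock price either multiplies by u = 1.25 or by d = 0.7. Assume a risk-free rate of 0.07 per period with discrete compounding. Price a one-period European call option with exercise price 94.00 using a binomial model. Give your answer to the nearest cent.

Risk-neutral probability p = (1 + 0.07 − 0.7)/(1.25 − 0.7) = 0.3700/0.5500 = 0.6727
Terminal stock prices: S_u = 131.2, S_d = 73.5
Terminal payoffs (S − K): max(37.25, 0) = 37.25, max(-20.5, 0) = 0
Node 0 (S = 105): V_0 = 1/1.07·[0.6727·37.2500 + 0.3273·0.0000] = 23.4197

23.42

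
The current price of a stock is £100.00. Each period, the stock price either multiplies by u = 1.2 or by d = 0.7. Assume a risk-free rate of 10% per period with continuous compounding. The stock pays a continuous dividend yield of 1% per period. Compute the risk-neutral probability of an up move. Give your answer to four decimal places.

p = 0.7883

Per-period risk-free factor R = e^0.1 = 1.1052; dividend-adjusted growth = e^(0.1−0.01) = 1.0942.
Risk-neutral probability p = (1.0942 − 0.7)/(1.2 − 0.7) = 0.3942/0.5000 = 0.7883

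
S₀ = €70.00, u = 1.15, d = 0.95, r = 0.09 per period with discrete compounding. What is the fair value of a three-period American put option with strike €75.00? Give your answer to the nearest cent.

Risk-neutral probability p = (1 + 0.09 − 0.95)/(1.15 − 0.95) = 0.1400/0.2000 = 0.7000
Terminal stock prices: S_uuu = 106.5, S_uud = 87.95, S_udd = 72.65, S_ddd = 60.02
Terminal payoffs (K − S): max(-31.46, 0) = 0, max(-12.95, 0) = 0, max(2.349, 0) = 2.349, max(14.98, 0) = 14.98
Node uu (S = 92.57): continuation = 1/1.09·[0.7000·0.0000 + 0.3000·0.0000] = 0.0000; exercise value = 0.0000 ≤ continuation, so V_uu = 0.0000
Node ud (S = 76.47): continuation = 1/1.09·[0.7000·0.0000 + 0.3000·2.3487] = 0.6464; exercise value = 0.0000 ≤ continuation, so V_ud = 0.6464
Node dd (S = 63.17): continuation = 1/1.09·[0.7000·2.3487 + 0.3000·14.9838] = 5.6323; exercise value = 11.8250 > continuation, so V_dd = 11.8250 (exercise)
Node u (S = 80.5): continuation = 1/1.09·[0.7000·0.0000 + 0.3000·0.6464] = 0.1779; exercise value = 0.0000 ≤ continuation, so V_u = 0.1779
Node d (S = 66.5): continuation = 1/1.09·[0.7000·0.6464 + 0.3000·11.8250] = 3.6697; exercise value = 8.5000 > continuation, so V_d = 8.5000 (exercise)
Node 0 (S = 70): continuation = 1/1.09·[0.7000·0.1779 + 0.3000·8.5000] = 2.4537; exercise value = 5.0000 > continuation, so V_0 = 5.0000 (exercise)

€5.00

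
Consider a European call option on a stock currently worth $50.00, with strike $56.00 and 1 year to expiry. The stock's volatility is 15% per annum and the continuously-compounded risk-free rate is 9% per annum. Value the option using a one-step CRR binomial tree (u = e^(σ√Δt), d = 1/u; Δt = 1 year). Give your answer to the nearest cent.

CRR parameters: u = e^(σ√Δt) = e^(0.15·√1) = 1.1618, d = 1/u = 0.8607
Per-period rate: rΔt = 0.09·1 = 0.09, so R = e^0.09 = 1.0942
Risk-neutral probability p = (e^0.09 − 0.8607)/(1.1618 − 0.8607) = 0.2335/0.3011 = 0.7753
Terminal stock prices: S_u = 58.09, S_d = 43.04
Terminal payoffs (S − K): max(2.092, 0) = 2.092, max(-12.96, 0) = 0
Node 0 (S = 50): V_0 = e^(−0.09)·[0.7753·2.0917 + 0.2247·0.0000] = 1.4821

$1.48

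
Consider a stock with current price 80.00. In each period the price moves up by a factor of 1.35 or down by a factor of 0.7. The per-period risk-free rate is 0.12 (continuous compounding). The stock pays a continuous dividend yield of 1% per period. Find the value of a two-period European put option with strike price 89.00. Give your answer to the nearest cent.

9.92

Per-period risk-free factor R = e^0.12 = 1.1275; dividend-adjusted growth = e^(0.12−0.01) = 1.1163.
Risk-neutral probability p = (1.1163 − 0.7)/(1.35 − 0.7) = 0.4163/0.6500 = 0.6404
Terminal stock prices: S_uu = 145.8, S_ud = 75.6, S_dd = 39.2
Terminal payoffs (K − S): max(-56.8, 0) = 0, max(13.4, 0) = 13.4, max(49.8, 0) = 49.8
Node u (S = 108): V_u = e^(−0.12)·[0.6404·0.0000 + 0.3596·13.4000] = 4.2734
Node d (S = 56): V_d = e^(−0.12)·[0.6404·13.4000 + 0.3596·49.8000] = 23.4931
Node 0 (S = 80): V_0 = e^(−0.12)·[0.6404·4.2734 + 0.3596·23.4931] = 9.9196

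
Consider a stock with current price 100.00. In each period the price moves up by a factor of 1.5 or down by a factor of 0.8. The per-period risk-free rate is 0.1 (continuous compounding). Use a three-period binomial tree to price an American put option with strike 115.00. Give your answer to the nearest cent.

Risk-neutral probability p = (e^0.1 − 0.8)/(1.5 − 0.8) = 0.3052/0.7000 = 0.4360
Terminal stock prices: S_uuu = 337.5, S_uud = 180, S_udd = 96, S_ddd = 51.2
Terminal payoffs (K − S): max(-222.5, 0) = 0, max(-65, 0) = 0, max(19, 0) = 19, max(63.8, 0) = 63.8
Node uu (S = 225): continuation = e^(−0.1)·[0.4360·0.0000 + 0.5640·0.0000] = 0.0000; exercise value = 0.0000 ≤ continuation, so V_uu = 0.0000
Node ud (S = 120): continuation = e^(−0.1)·[0.4360·0.0000 + 0.5640·19.0000] = 9.6970; exercise value = 0.0000 ≤ continuation, so V_ud = 9.6970
Node dd (S = 64): continuation = e^(−0.1)·[0.4360·19.0000 + 0.5640·63.8000] = 40.0563; exercise value = 51.0000 > continuation, so V_dd = 51.0000 (exercise)
Node u (S = 150): continuation = e^(−0.1)·[0.4360·0.0000 + 0.5640·9.6970] = 4.9490; exercise value = 0.0000 ≤ continuation, so V_u = 4.9490
Node d (S = 80): continuation = e^(−0.1)·[0.4360·9.6970 + 0.5640·51.0000] = 29.8538; exercise value = 35.0000 > continuation, so V_d = 35.0000 (exercise)
Node 0 (S = 100): continuation = e^(−0.1)·[0.4360·4.9490 + 0.5640·35.0000] = 19.8150; exercise value = 15.0000 ≤ continuation, so V_0 = 19.8150

19.82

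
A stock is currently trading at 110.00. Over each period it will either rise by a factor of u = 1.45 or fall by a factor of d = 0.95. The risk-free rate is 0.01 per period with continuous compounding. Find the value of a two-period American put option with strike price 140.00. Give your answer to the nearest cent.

30.93

Risk-neutral probability p = (e^0.01 − 0.95)/(1.45 − 0.95) = 0.0601/0.5000 = 0.1201
Terminal stock prices: S_uu = 231.3, S_ud = 151.5, S_dd = 99.27
Terminal payoffs (K − S): max(-91.28, 0) = 0, max(-11.53, 0) = 0, max(40.73, 0) = 40.73
Node u (S = 159.5): continuation = e^(−0.01)·[0.1201·0.0000 + 0.8799·0.0000] = 0.0000; exercise value = 0.0000 ≤ continuation, so V_u = 0.0000
Node d (S = 104.5): continuation = e^(−0.01)·[0.1201·0.0000 + 0.8799·40.7250] = 35.4774; exercise value = 35.5000 > continuation, so V_d = 35.5000 (exercise)
Node 0 (S = 110): continuation = e^(−0.01)·[0.1201·0.0000 + 0.8799·35.5000] = 30.9256; exercise value = 30.0000 ≤ continuation, so V_0 = 30.9256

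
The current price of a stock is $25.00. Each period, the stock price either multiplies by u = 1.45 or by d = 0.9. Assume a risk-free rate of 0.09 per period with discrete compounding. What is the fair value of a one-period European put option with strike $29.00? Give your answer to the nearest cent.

Risk-neutral probability p = (1 + 0.09 − 0.9)/(1.45 − 0.9) = 0.1900/0.5500 = 0.3455
Terminal stock prices: S_u = 36.25, S_d = 22.5
Terminal payoffs (K − S): max(-7.25, 0) = 0, max(6.5, 0) = 6.5
Node 0 (S = 25): V_0 = 1/1.09·[0.3455·0.0000 + 0.6545·6.5000] = 3.9033

$3.90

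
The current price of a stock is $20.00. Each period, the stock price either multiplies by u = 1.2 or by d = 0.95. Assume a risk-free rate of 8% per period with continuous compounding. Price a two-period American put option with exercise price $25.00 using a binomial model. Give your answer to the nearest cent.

Risk-neutral probability p = (e^0.08 − 0.95)/(1.2 − 0.95) = 0.1333/0.2500 = 0.5331
Terminal stock prices: S_uu = 28.8, S_ud = 22.8, S_dd = 18.05
Terminal payoffs (K − S): max(-3.8, 0) = 0, max(2.2, 0) = 2.2, max(6.95, 0) = 6.95
Node u (S = 24): continuation = e^(−0.08)·[0.5331·0.0000 + 0.4669·2.2000] = 0.9481; exercise value = 1.0000 > continuation, so V_u = 1.0000 (exercise)
Node d (S = 19): continuation = e^(−0.08)·[0.5331·2.2000 + 0.4669·6.9500] = 4.0779; exercise value = 6.0000 > continuation, so V_d = 6.0000 (exercise)
Node 0 (S = 20): continuation = e^(−0.08)·[0.5331·1.0000 + 0.4669·6.0000] = 3.0779; exercise value = 5.0000 > continuation, so V_0 = 5.0000 (exercise)

$5.00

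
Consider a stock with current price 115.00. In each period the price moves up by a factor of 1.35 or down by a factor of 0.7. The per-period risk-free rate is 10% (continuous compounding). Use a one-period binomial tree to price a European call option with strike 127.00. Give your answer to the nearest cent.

Risk-neutral probability p = (e^0.1 − 0.7)/(1.35 − 0.7) = 0.4052/0.6500 = 0.6233
Terminal stock prices: S_u = 155.2, S_d = 80.5
Terminal payoffs (S − K): max(28.25, 0) = 28.25, max(-46.5, 0) = 0
Node 0 (S = 115): V_0 = e^(−0.1)·[0.6233·28.2500 + 0.3767·0.0000] = 15.9336

15.93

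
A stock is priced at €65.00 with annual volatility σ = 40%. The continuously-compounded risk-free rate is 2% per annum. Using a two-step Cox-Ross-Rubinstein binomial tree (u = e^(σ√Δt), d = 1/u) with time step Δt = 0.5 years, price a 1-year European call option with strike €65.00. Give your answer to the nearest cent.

€9.70

CRR parameters: u = e^(σ√Δt) = e^(0.4·√0.5) = 1.3269, d = 1/u = 0.7536
Per-period rate: rΔt = 0.02·0.5 = 0.01, so R = e^0.01 = 1.0101
Risk-neutral probability p = (e^0.01 − 0.7536)/(1.3269 − 0.7536) = 0.2564/0.5733 = 0.4473
Terminal stock prices: S_uu = 114.4, S_ud = 65, S_dd = 36.92
Terminal payoffs (S − K): max(49.44, 0) = 49.44, max(0, 0) = 0, max(-28.08, 0) = 0
Node u (S = 86.25): V_u = e^(−0.01)·[0.4473·49.4425 + 0.5527·0.0000] = 21.8950
Node d (S = 48.99): V_d = e^(−0.01)·[0.4473·0.0000 + 0.5527·0.0000] = 0.0000
Node 0 (S = 65): V_0 = e^(−0.01)·[0.4473·21.8950 + 0.5527·0.0000] = 9.6960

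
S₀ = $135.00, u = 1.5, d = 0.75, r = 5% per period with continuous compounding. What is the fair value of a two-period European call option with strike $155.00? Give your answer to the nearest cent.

Risk-neutral probability p = (e^0.05 − 0.75)/(1.5 − 0.75) = 0.3013/0.7500 = 0.4017
Terminal stock prices: S_uu = 303.8, S_ud = 151.9, S_dd = 75.94
Terminal payoffs (S − K): max(148.8, 0) = 148.8, max(-3.125, 0) = 0, max(-79.06, 0) = 0
Node u (S = 202.5): V_u = e^(−0.05)·[0.4017·148.7500 + 0.5983·0.0000] = 56.8380
Node d (S = 101.2): V_d = e^(−0.05)·[0.4017·0.0000 + 0.5983·0.0000] = 0.0000
Node 0 (S = 135): V_0 = e^(−0.05)·[0.4017·56.8380 + 0.5983·0.0000] = 21.7180

$21.72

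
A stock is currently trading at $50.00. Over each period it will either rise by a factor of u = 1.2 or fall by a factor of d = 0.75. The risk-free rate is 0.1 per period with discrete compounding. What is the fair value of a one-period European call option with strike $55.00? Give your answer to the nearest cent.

Risk-neutral probability p = (1 + 0.1 − 0.75)/(1.2 − 0.75) = 0.3500/0.4500 = 0.7778
Terminal stock prices: S_u = 60, S_d = 37.5
Terminal payoffs (S − K): max(5, 0) = 5, max(-17.5, 0) = 0
Node 0 (S = 50): V_0 = 1/1.1·[0.7778·5.0000 + 0.2222·0.0000] = 3.5354

$3.54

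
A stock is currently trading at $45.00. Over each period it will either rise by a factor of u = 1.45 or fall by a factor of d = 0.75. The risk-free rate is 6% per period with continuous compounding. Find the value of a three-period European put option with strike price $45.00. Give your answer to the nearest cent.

$6.55

Risk-neutral probability p = (e^0.06 − 0.75)/(1.45 − 0.75) = 0.3118/0.7000 = 0.4455
Terminal stock prices: S_uuu = 137.2, S_uud = 70.96, S_udd = 36.7, S_ddd = 18.98
Terminal payoffs (K − S): max(-92.19, 0) = 0, max(-25.96, 0) = 0, max(8.297, 0) = 8.297, max(26.02, 0) = 26.02
Node uu (S = 94.61): V_uu = e^(−0.06)·[0.4455·0.0000 + 0.5545·0.0000] = 0.0000
Node ud (S = 48.94): V_ud = e^(−0.06)·[0.4455·0.0000 + 0.5545·8.2969] = 4.3328
Node dd (S = 25.31): V_dd = e^(−0.06)·[0.4455·8.2969 + 0.5545·26.0156] = 17.0669
Node u (S = 65.25): V_u = e^(−0.06)·[0.4455·0.0000 + 0.5545·4.3328] = 2.2627
Node d (S = 33.75): V_d = e^(−0.06)·[0.4455·4.3328 + 0.5545·17.0669] = 10.7306
Node 0 (S = 45): V_0 = e^(−0.06)·[0.4455·2.2627 + 0.5545·10.7306] = 6.5531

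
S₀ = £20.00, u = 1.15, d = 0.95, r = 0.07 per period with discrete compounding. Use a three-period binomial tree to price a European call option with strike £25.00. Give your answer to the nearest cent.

£1.00

Risk-neutral probability p = (1 + 0.07 − 0.95)/(1.15 − 0.95) = 0.1200/0.2000 = 0.6000
Terminal stock prices: S_uuu = 30.42, S_uud = 25.13, S_udd = 20.76, S_ddd = 17.15
Terminal payoffs (S − K): max(5.417, 0) = 5.417, max(0.1275, 0) = 0.1275, max(-4.242, 0) = 0, max(-7.853, 0) = 0
Node uu (S = 26.45): V_uu = 1/1.07·[0.6000·5.4175 + 0.4000·0.1275] = 3.0855
Node ud (S = 21.85): V_ud = 1/1.07·[0.6000·0.1275 + 0.4000·0.0000] = 0.0715
Node dd (S = 18.05): V_dd = 1/1.07·[0.6000·0.0000 + 0.4000·0.0000] = 0.0000
Node u (S = 23): V_u = 1/1.07·[0.6000·3.0855 + 0.4000·0.0715] = 1.7569
Node d (S = 19): V_d = 1/1.07·[0.6000·0.0715 + 0.4000·0.0000] = 0.0401
Node 0 (S = 20): V_0 = 1/1.07·[0.6000·1.7569 + 0.4000·0.0401] = 1.0002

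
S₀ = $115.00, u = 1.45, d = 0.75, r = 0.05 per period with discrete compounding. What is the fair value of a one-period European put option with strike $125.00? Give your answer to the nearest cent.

$21.09

Risk-neutral probability p = (1 + 0.05 − 0.75)/(1.45 − 0.75) = 0.3000/0.7000 = 0.4286
Terminal stock prices: S_u = 166.8, S_d = 86.25
Terminal payoffs (K − S): max(-41.75, 0) = 0, max(38.75, 0) = 38.75
Node 0 (S = 115): V_0 = 1/1.05·[0.4286·0.0000 + 0.5714·38.7500] = 21.0884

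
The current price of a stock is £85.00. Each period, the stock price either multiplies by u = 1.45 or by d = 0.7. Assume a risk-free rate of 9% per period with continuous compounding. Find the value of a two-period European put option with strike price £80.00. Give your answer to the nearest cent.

Risk-neutral probability p = (e^0.09 − 0.7)/(1.45 − 0.7) = 0.3942/0.7500 = 0.5256
Terminal stock prices: S_uu = 178.7, S_ud = 86.27, S_dd = 41.65
Terminal payoffs (K − S): max(-98.71, 0) = 0, max(-6.275, 0) = 0, max(38.35, 0) = 38.35
Node u (S = 123.2): V_u = e^(−0.09)·[0.5256·0.0000 + 0.4744·0.0000] = 0.0000
Node d (S = 59.5): V_d = e^(−0.09)·[0.5256·0.0000 + 0.4744·38.3500] = 16.6286
Node 0 (S = 85): V_0 = e^(−0.09)·[0.5256·0.0000 + 0.4744·16.6286] = 7.2102

£7.21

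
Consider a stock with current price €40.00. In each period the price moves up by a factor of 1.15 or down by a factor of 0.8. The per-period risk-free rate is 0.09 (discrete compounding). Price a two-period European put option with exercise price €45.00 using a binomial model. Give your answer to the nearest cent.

Risk-neutral probability p = (1 + 0.09 − 0.8)/(1.15 − 0.8) = 0.2900/0.3500 = 0.8286
Terminal stock prices: S_uu = 52.9, S_ud = 36.8, S_dd = 25.6
Terminal payoffs (K − S): max(-7.9, 0) = 0, max(8.2, 0) = 8.2, max(19.4, 0) = 19.4
Node u (S = 46): V_u = 1/1.09·[0.8286·0.0000 + 0.1714·8.2000] = 1.2896
Node d (S = 32): V_d = 1/1.09·[0.8286·8.2000 + 0.1714·19.4000] = 9.2844
Node 0 (S = 40): V_0 = 1/1.09·[0.8286·1.2896 + 0.1714·9.2844] = 2.4405

€2.44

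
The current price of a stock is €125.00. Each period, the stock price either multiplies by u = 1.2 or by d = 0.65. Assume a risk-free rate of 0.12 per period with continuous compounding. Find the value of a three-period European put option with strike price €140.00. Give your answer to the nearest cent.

Risk-neutral probability p = (e^0.12 − 0.65)/(1.2 − 0.65) = 0.4775/0.5500 = 0.8682
Terminal stock prices: S_uuu = 216, S_uud = 117, S_udd = 63.38, S_ddd = 34.33
Terminal payoffs (K − S): max(-76, 0) = 0, max(23, 0) = 23, max(76.62, 0) = 76.62, max(105.7, 0) = 105.7
Node uu (S = 180): V_uu = e^(−0.12)·[0.8682·0.0000 + 0.1318·23.0000] = 2.6891
Node ud (S = 97.5): V_ud = e^(−0.12)·[0.8682·23.0000 + 0.1318·76.6250] = 26.6689
Node dd (S = 52.81): V_dd = e^(−0.12)·[0.8682·76.6250 + 0.1318·105.6719] = 71.3564
Node u (S = 150): V_u = e^(−0.12)·[0.8682·2.6891 + 0.1318·26.6689] = 5.1887
Node d (S = 81.25): V_d = e^(−0.12)·[0.8682·26.6689 + 0.1318·71.3564] = 28.8779
Node 0 (S = 125): V_0 = e^(−0.12)·[0.8682·5.1887 + 0.1318·28.8779] = 7.3716

€7.37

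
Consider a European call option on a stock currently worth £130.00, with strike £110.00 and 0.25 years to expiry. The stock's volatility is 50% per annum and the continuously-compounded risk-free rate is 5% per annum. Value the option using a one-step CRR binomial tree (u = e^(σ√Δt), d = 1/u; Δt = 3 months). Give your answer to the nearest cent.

CRR parameters: u = e^(σ√Δt) = e^(0.5·√0.25) = 1.2840, d = 1/u = 0.7788
Per-period rate: rΔt = 0.05·0.25 = 0.0125, so R = e^0.0125 = 1.0126
Risk-neutral probability p = (e^0.0125 − 0.7788)/(1.2840 − 0.7788) = 0.2338/0.5052 = 0.4627
Terminal stock prices: S_u = 166.9, S_d = 101.2
Terminal payoffs (S − K): max(56.92, 0) = 56.92, max(-8.756, 0) = 0
Node 0 (S = 130): V_0 = e^(−0.0125)·[0.4627·56.9233 + 0.5373·0.0000] = 26.0124

£26.01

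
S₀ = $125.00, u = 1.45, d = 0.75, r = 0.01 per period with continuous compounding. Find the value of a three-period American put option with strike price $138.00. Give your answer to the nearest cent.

$36.47

Risk-neutral probability p = (e^0.01 − 0.75)/(1.45 − 0.75) = 0.2601/0.7000 = 0.3715
Terminal stock prices: S_uuu = 381.1, S_uud = 197.1, S_udd = 102, S_ddd = 52.73
Terminal payoffs (K − S): max(-243.1, 0) = 0, max(-59.11, 0) = 0, max(36.05, 0) = 36.05, max(85.27, 0) = 85.27
Node uu (S = 262.8): continuation = e^(−0.01)·[0.3715·0.0000 + 0.6285·0.0000] = 0.0000; exercise value = 0.0000 ≤ continuation, so V_uu = 0.0000
Node ud (S = 135.9): continuation = e^(−0.01)·[0.3715·0.0000 + 0.6285·36.0469] = 22.4300; exercise value = 2.0625 ≤ continuation, so V_ud = 22.4300
Node dd (S = 70.31): continuation = e^(−0.01)·[0.3715·36.0469 + 0.6285·85.2656] = 66.3144; exercise value = 67.6875 > continuation, so V_dd = 67.6875 (exercise)
Node u (S = 181.2): continuation = e^(−0.01)·[0.3715·0.0000 + 0.6285·22.4300] = 13.9570; exercise value = 0.0000 ≤ continuation, so V_u = 13.9570
Node d (S = 93.75): continuation = e^(−0.01)·[0.3715·22.4300 + 0.6285·67.6875] = 50.3681; exercise value = 44.2500 ≤ continuation, so V_d = 50.3681
Node 0 (S = 125): continuation = e^(−0.01)·[0.3715·13.9570 + 0.6285·50.3681] = 36.4748; exercise value = 13.0000 ≤ continuation, so V_0 = 36.4748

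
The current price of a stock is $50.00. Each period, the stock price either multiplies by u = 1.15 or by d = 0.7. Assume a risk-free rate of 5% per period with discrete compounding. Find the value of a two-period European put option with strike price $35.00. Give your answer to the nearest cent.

$0.47

Risk-neutral probability p = (1 + 0.05 − 0.7)/(1.15 − 0.7) = 0.3500/0.4500 = 0.7778
Terminal stock prices: S_uu = 66.12, S_ud = 40.25, S_dd = 24.5
Terminal payoffs (K − S): max(-31.12, 0) = 0, max(-5.25, 0) = 0, max(10.5, 0) = 10.5
Node u (S = 57.5): V_u = 1/1.05·[0.7778·0.0000 + 0.2222·0.0000] = 0.0000
Node d (S = 35): V_d = 1/1.05·[0.7778·0.0000 + 0.2222·10.5000] = 2.2222
Node 0 (S = 50): V_0 = 1/1.05·[0.7778·0.0000 + 0.2222·2.2222] = 0.4703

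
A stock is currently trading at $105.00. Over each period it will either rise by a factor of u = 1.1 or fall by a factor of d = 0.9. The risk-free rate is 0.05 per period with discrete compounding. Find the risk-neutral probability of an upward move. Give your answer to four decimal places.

Risk-neutral probability p = (1 + 0.05 − 0.9)/(1.1 − 0.9) = 0.1500/0.2000 = 0.7500

p = 0.7500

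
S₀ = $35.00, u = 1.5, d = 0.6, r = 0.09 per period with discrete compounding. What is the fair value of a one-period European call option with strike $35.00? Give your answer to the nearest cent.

$8.74

Risk-neutral probability p = (1 + 0.09 − 0.6)/(1.5 − 0.6) = 0.4900/0.9000 = 0.5444
Terminal stock prices: S_u = 52.5, S_d = 21
Terminal payoffs (S − K): max(17.5, 0) = 17.5, max(-14, 0) = 0
Node 0 (S = 35): V_0 = 1/1.09·[0.5444·17.5000 + 0.4556·0.0000] = 8.7411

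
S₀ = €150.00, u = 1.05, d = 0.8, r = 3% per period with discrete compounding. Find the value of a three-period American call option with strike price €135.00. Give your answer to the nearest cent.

€27.54

Risk-neutral probability p = (1 + 0.03 − 0.8)/(1.05 − 0.8) = 0.2300/0.2500 = 0.9200
Terminal stock prices: S_uuu = 173.6, S_uud = 132.3, S_udd = 100.8, S_ddd = 76.8
Terminal payoffs (S − K): max(38.64, 0) = 38.64, max(-2.7, 0) = 0, max(-34.2, 0) = 0, max(-58.2, 0) = 0
Node uu (S = 165.4): continuation = 1/1.03·[0.9200·38.6438 + 0.0800·0.0000] = 34.5167; exercise value = 30.3750 ≤ continuation, so V_uu = 34.5167
Node ud (S = 126): continuation = 1/1.03·[0.9200·0.0000 + 0.0800·0.0000] = 0.0000; exercise value = 0.0000 ≤ continuation, so V_ud = 0.0000
Node dd (S = 96): continuation = 1/1.03·[0.9200·0.0000 + 0.0800·0.0000] = 0.0000; exercise value = 0.0000 ≤ continuation, so V_dd = 0.0000
Node u (S = 157.5): continuation = 1/1.03·[0.9200·34.5167 + 0.0800·0.0000] = 30.8305; exercise value = 22.5000 ≤ continuation, so V_u = 30.8305
Node d (S = 120): continuation = 1/1.03·[0.9200·0.0000 + 0.0800·0.0000] = 0.0000; exercise value = 0.0000 ≤ continuation, so V_d = 0.0000
Node 0 (S = 150): continuation = 1/1.03·[0.9200·30.8305 + 0.0800·0.0000] = 27.5379; exercise value = 15.0000 ≤ continuation, so V_0 = 27.5379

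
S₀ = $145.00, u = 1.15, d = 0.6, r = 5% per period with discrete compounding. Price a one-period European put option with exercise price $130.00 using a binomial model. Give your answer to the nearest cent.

Risk-neutral probability p = (1 + 0.05 − 0.6)/(1.15 − 0.6) = 0.4500/0.5500 = 0.8182
Terminal stock prices: S_u = 166.8, S_d = 87
Terminal payoffs (K − S): max(-36.75, 0) = 0, max(43, 0) = 43
Node 0 (S = 145): V_0 = 1/1.05·[0.8182·0.0000 + 0.1818·43.0000] = 7.4459

$7.45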